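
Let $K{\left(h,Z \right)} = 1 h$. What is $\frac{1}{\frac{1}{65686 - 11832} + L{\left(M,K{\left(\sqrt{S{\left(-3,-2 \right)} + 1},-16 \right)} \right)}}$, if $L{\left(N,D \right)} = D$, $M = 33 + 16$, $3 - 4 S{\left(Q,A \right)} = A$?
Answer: $\frac{26927}{40391} \approx 0.66666$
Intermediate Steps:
$S{\left(Q,A \right)} = \frac{3}{4} - \frac{A}{4}$
$M = 49$
$K{\left(h,Z \right)} = h$
$\frac{1}{\frac{1}{65686 - 11832} + L{\left(M,K{\left(\sqrt{S{\left(-3,-2 \right)} + 1},-16 \right)} \right)}} = \frac{1}{\frac{1}{65686 - 11832} + \sqrt{\left(\frac{3}{4} - - \frac{1}{2}\right) + 1}} = \frac{1}{\frac{1}{53854} + \sqrt{\left(\frac{3}{4} + \frac{1}{2}\right) + 1}} = \frac{1}{\frac{1}{53854} + \sqrt{\frac{5}{4} + 1}} = \frac{1}{\frac{1}{53854} + \sqrt{\frac{9}{4}}} = \frac{1}{\frac{1}{53854} + \frac{3}{2}} = \frac{1}{\frac{40391}{26927}} = \frac{26927}{40391}$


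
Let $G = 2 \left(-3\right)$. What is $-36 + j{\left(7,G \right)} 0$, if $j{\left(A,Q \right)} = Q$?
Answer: $-36$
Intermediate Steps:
$G = -6$
$-36 + j{\left(7,G \right)} 0 = -36 - 0 = -36 + 0 = -36$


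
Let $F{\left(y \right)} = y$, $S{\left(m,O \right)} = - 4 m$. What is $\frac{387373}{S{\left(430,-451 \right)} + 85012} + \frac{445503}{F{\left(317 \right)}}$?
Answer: $\frac{37229633117}{26403564} \approx 1410.0$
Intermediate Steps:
$\frac{387373}{S{\left(430,-451 \right)} + 85012} + \frac{445503}{F{\left(317 \right)}} = \frac{387373}{\left(-4\right) 430 + 85012} + \frac{445503}{317} = \frac{387373}{-1720 + 85012} + 445503 \cdot \frac{1}{317} = \frac{387373}{83292} + \frac{445503}{317} = \frac{37229633117}{26403564}$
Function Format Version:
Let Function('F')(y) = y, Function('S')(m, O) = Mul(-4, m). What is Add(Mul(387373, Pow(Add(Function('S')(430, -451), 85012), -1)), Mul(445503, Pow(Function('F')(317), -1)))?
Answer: Rational(37229633117, 26403564) ≈ 1410.0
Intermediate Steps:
Add(Mul(387373, Pow(Add(Function('S')(430, -451), 85012), -1)), Mul(445503, Pow(Function('F')(317), -1))) = Add(Mul(387373, Pow(Add(Mul(-4, 430), 85012), -1)), Mul(445503, Pow(317, -1))) = Add(Mul(387373, Pow(Add(-1720, 85012), -1)), Mul(445503, Rational(1, 317))) = Add(Mul(387373, Pow(83292, -1)), Rational(445503, 317)) = Add(Mul(387373, Rational(1, 83292)), Rational(445503, 317)) = Add(Rational(387373, 83292), Rational(445503, 317)) = Rational(37229633117, 26403564)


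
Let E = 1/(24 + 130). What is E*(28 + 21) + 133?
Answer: 2933/22 ≈ 133.32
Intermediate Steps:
E = 1/154 ≈ 0.0064935
E*(28 + 21) + 133 = (28 + 21)/154 + 133 = (1/154)*49 + 133 = 7/22 + 133 = 2933/22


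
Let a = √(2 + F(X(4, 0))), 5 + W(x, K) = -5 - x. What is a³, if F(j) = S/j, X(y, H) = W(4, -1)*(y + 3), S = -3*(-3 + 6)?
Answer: 205*√410/1372 ≈ 3.0255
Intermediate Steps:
W(x, K) = -10 - x (W(x, K) = -5 + (-5 - x) = -10 - x)
S = -9 (S = -3*3 = -9)
X(y, H) = -42 - 14*y (X(y, H) = (-10 - 1*4)*(y + 3) = (-10 - 4)*(3 + y) = -14*(3 + y) = -42 - 14*y)
F(j) = -9/j
a = √410/14 (a = √(2 - 9/(-42 - 14*4)) = √(2 - 9/(-42 - 56)) = √(2 - 9/(-98)) = √(2 - 9*(-1/98)) = √(2 + 9/98) = √(205/98) = √410/14 ≈ 1.4463)
a³ = (√410/14)³ = 205*√410/1372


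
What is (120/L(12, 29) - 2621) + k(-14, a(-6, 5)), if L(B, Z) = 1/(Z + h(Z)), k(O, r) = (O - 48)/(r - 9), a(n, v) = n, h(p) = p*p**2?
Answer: 43913147/15 ≈ 2.9275e+6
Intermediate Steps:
h(p) = p**3
k(O, r) = (-48 + O)/(-9 + r)
L(B, Z) = 1/(Z + Z**3)
(120/L(12, 29) - 2621) + k(-14, a(-6, 5)) = (120/(1/(29 + 29**3)) - 2621) + (-48 - 14)/(-9 - 6) = (120/(1/(29 + 24389)) - 2621) - 62/(-15) = (120/(1/24418) - 2621) - 1/15*(-62) = (120/(1/24418) - 2621) + 62/15 = (120*24418 - 2621) + 62/15 = (2930160 - 2621) + 62/15 = 2927539 + 62/15 = 43913147/15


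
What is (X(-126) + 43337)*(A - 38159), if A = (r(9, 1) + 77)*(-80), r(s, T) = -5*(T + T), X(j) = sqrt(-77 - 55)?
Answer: -1885982903 - 87038*I*sqrt(33) ≈ -1.886e+9 - 5.0e+5*I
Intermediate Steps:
X(j) = 2*I*sqrt(33) (X(j) = sqrt(-132) = 2*I*sqrt(33))
r(s, T) = -10*T
A = -5360 (A = (-10*1 + 77)*(-80) = (-10 + 77)*(-80) = 67*(-80) = -5360)
(X(-126) + 43337)*(A - 38159) = (2*I*sqrt(33) + 43337)*(-5360 - 38159) = (43337 + 2*I*sqrt(33))*(-43519) = -1885982903 - 87038*I*sqrt(33)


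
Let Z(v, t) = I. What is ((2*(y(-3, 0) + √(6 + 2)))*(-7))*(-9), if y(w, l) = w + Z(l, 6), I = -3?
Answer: -756 + 252*√2 ≈ -399.62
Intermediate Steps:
Z(v, t) = -3
y(w, l) = -3 + w (y(w, l) = w - 3 = -3 + w)
((2*(y(-3, 0) + √(6 + 2)))*(-7))*(-9) = ((2*((-3 - 3) + √(6 + 2)))*(-7))*(-9) = ((2*(-6 + √8))*(-7))*(-9) = ((2*(-6 + 2*√2))*(-7))*(-9) = ((-12 + 4*√2)*(-7))*(-9) = (84 - 28*√2)*(-9) = -756 + 252*√2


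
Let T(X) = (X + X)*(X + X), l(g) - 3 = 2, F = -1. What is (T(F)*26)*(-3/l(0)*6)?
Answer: -1872/5 ≈ -374.40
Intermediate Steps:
l(g) = 5 (l(g) = 3 + 2 = 5)
T(X) = 4*X² (T(X) = (2*X)*(2*X) = 4*X²)
(T(F)*26)*(-3/l(0)*6) = ((4*(-1)²)*26)*(-3/5*6) = ((4*1)*26)*(-3*⅕*6) = (4*26)*(-⅗*6) = 104*(-18/5) = -1872/5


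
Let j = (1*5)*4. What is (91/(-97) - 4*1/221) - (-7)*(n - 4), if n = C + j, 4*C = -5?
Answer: 8771485/85748 ≈ 102.29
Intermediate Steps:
C = -5/4 (C = (¼)*(-5) = -5/4 ≈ -1.2500)
j = 20 (j = 5*4 = 20)
n = 75/4 (n = -5/4 + 20 = 75/4 ≈ 18.750)
(91/(-97) - 4*1/221) - (-7)*(n - 4) = (91/(-97) - 4*1/221) - (-7)*(75/4 - 4) = (91*(-1/97) - 4*1/221) - (-7)*59/4 = (-91/97 - 4/221) - 1*(-413/4) = -20499/21437 + 413/4 = 8771485/85748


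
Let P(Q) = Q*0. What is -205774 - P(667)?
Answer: -205774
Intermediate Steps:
P(Q) = 0
-205774 - P(667) = -205774 - 1*0 = -205774 + 0 = -205774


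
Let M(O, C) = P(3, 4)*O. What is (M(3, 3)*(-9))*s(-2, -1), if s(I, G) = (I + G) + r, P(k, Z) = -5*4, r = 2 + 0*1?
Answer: -540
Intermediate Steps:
r = 2 (r = 2 + 0 = 2)
P(k, Z) = -20
M(O, C) = -20*O
s(I, G) = 2 + G + I (s(I, G) = (I + G) + 2 = (G + I) + 2 = 2 + G + I)
(M(3, 3)*(-9))*s(-2, -1) = (-20*3*(-9))*(2 - 1 - 2) = -60*(-9)*(-1) = 540*(-1) = -540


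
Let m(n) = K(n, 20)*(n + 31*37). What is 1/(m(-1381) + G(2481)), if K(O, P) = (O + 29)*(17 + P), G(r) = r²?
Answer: 1/17860977 ≈ 5.5988e-8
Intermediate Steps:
K(O, P) = (17 + P)*(29 + O) (K(O, P) = (29 + O)*(17 + P) = (17 + P)*(29 + O))
m(n) = (1073 + 37*n)*(1147 + n) (m(n) = (493 + 17*n + 29*20 + n*20)*(n + 31*37) = (493 + 17*n + 580 + 20*n)*(n + 1147) = (1073 + 37*n)*(1147 + n))
1/(m(-1381) + G(2481)) = 1/(37*(29 - 1381)*(1147 - 1381) + 2481²) = 1/(37*(-1352)*(-234) + 6155361) = 1/(11705616 + 6155361) = 1/17860977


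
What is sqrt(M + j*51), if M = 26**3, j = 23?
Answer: sqrt(18749) ≈ 136.93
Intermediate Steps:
M = 17576
sqrt(M + j*51) = sqrt(17576 + 23*51) = sqrt(17576 + 1173) = sqrt(18749)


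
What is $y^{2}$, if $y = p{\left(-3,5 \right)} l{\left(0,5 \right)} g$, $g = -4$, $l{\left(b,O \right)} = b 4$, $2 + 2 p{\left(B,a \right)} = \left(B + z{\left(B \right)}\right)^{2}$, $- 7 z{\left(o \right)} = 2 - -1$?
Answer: $0$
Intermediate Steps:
$z{\left(o \right)} = - \frac{3}{7}$ ($z{\left(o \right)} = - \frac{2 - -1}{7} = - \frac{2 + 1}{7} = \left(- \frac{1}{7}\right) 3 = - \frac{3}{7}$)
$p{\left(B,a \right)} = -1 + \frac{\left(- \frac{3}{7} + B\right)^{2}}{2}$ ($p{\left(B,a \right)} = -1 + \frac{\left(B - \frac{3}{7}\right)^{2}}{2} = -1 + \frac{\left(- \frac{3}{7} + B\right)^{2}}{2}$)
$l{\left(b,O \right)} = 4 b$
$y = 0$ ($y = \left(-1 + \frac{\left(-3 + 7 \left(-3\right)\right)^{2}}{98}\right) 4 \cdot 0 \left(-4\right) = \left(-1 + \frac{\left(-3 - 21\right)^{2}}{98}\right) 0 \left(-4\right) = \left(-1 + \frac{\left(-24\right)^{2}}{98}\right) 0 \left(-4\right) = \left(-1 + \frac{1}{98} \cdot 576\right) 0 \left(-4\right) = \left(-1 + \frac{288}{49}\right) 0 \left(-4\right) = \frac{239}{49} \cdot 0 \left(-4\right) = 0 \left(-4\right) = 0$)
$y^{2} = 0^{2} = 0$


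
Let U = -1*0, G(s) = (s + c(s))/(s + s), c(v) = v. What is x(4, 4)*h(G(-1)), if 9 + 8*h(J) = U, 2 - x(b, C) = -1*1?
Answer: -27/8 ≈ -3.3750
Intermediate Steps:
x(b, C) = 3 (x(b, C) = 2 - (-1) = 2 - 1*(-1) = 2 + 1 = 3)
G(s) = 1 (G(s) = (s + s)/(s + s) = (2*s)/((2*s)) = (2*s)*(1/(2*s)) = 1)
U = 0
h(J) = -9/8 (h(J) = -9/8 + (⅛)*0 = -9/8 + 0 = -9/8)
x(4, 4)*h(G(-1)) = 3*(-9/8) = -27/8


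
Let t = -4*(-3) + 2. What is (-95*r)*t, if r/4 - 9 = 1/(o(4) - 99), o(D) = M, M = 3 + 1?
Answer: -47824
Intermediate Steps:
M = 4
o(D) = 4
r = 3416/95 (r = 36 + 4/(4 - 99) = 36 + 4/(-95) = 36 + 4*(-1/95) = 36 - 4/95 = 3416/95 ≈ 35.958)
t = 14 (t = 12 + 2 = 14)
(-95*r)*t = -95*3416/95*14 = -3416*14 = -47824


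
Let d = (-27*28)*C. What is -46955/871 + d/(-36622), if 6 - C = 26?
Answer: -866377765/15948881 ≈ -54.322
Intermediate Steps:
C = -20 (C = 6 - 1*26 = 6 - 26 = -20)
d = 15120 (d = -27*28*(-20) = -756*(-20) = 15120)
-46955/871 + d/(-36622) = -46955/871 + 15120/(-36622) = -46955*1/871 + 15120*(-1/36622) = -46955/871 - 7560/18311 = -866377765/15948881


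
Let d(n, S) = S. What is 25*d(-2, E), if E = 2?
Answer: 50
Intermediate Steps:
25*d(-2, E) = 25*2 = 50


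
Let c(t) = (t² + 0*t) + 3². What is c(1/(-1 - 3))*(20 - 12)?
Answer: 145/2 ≈ 72.500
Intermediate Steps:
c(t) = 9 + t² (c(t) = (t² + 0) + 9 = t² + 9 = 9 + t²)
c(1/(-1 - 3))*(20 - 12) = (9 + (1/(-1 - 3))²)*(20 - 12) = (9 + (1/(-4))²)*8 = (9 + (-¼)²)*8 = (9 + 1/16)*8 = (145/16)*8 = 145/2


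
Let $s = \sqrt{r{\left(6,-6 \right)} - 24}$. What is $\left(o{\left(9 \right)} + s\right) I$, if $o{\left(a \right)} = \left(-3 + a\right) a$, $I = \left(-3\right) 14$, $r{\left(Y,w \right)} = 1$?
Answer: $-2268 - 42 i \sqrt{23} \approx -2268.0 - 201.42 i$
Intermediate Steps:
$I = -42$
$s = i \sqrt{23}$ ($s = \sqrt{1 - 24} = \sqrt{-23} = i \sqrt{23} \approx 4.7958 i$)
$o{\left(a \right)} = a \left(-3 + a\right)$
$\left(o{\left(9 \right)} + s\right) I = \left(9 \left(-3 + 9\right) + i \sqrt{23}\right) \left(-42\right) = \left(9 \cdot 6 + i \sqrt{23}\right) \left(-42\right) = \left(54 + i \sqrt{23}\right) \left(-42\right) = -2268 - 42 i \sqrt{23}$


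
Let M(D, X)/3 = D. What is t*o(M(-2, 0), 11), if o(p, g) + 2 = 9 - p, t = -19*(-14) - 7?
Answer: 3367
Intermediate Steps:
t = 259 (t = 266 - 7 = 259)
M(D, X) = 3*D
o(p, g) = 7 - p (o(p, g) = -2 + (9 - p) = 7 - p)
t*o(M(-2, 0), 11) = 259*(7 - 3*(-2)) = 259*(7 - 1*(-6)) = 259*(7 + 6) = 259*13 = 3367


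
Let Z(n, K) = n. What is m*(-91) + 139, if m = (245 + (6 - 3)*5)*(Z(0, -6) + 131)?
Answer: -3099321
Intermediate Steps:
m = 34060 (m = (245 + (6 - 3)*5)*(0 + 131) = (245 + 3*5)*131 = (245 + 15)*131 = 260*131 = 34060)
m*(-91) + 139 = 34060*(-91) + 139 = -3099460 + 139 = -3099321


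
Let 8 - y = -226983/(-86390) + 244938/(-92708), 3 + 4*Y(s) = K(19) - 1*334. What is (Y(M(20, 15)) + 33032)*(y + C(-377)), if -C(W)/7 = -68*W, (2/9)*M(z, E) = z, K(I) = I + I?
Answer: -5920666130747416578/1001130515 ≈ -5.9140e+9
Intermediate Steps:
K(I) = 2*I
M(z, E) = 9*z/2
C(W) = 476*W (C(W) = -(-476)*W = 476*W)
Y(s) = -299/4 (Y(s) = -¾ + (2*19 - 1*334)/4 = -¾ + (38 - 334)/4 = -¾ + (¼)*(-296) = -¾ - 74 = -299/4)
y = 8023675852/1001130515 (y = 8 - (-226983/(-86390) + 244938/(-92708)) = 8 - (-226983*(-1/86390) + 244938*(-1/92708)) = 8 - (226983/86390 - 122469/46354) = 8 - 1*(-14631732/1001130515) = 8 + 14631732/1001130515 = 8023675852/1001130515 ≈ 8.0146)
(Y(M(20, 15)) + 33032)*(y + C(-377)) = (-299/4 + 33032)*(8023675852/1001130515 + 476*(-377)) = 131829*(8023675852/1001130515 - 179452)/4 = (131829/4)*(-179646849501928/1001130515) = -5920666130747416578/1001130515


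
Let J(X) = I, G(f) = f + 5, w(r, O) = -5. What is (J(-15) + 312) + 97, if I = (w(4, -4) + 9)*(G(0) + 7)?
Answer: 457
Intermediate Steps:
G(f) = 5 + f
I = 48 (I = (-5 + 9)*((5 + 0) + 7) = 4*(5 + 7) = 4*12 = 48)
J(X) = 48
(J(-15) + 312) + 97 = (48 + 312) + 97 = 360 + 97 = 457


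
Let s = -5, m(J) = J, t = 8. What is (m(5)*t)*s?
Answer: -200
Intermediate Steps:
(m(5)*t)*s = (5*8)*(-5) = 40*(-5) = -200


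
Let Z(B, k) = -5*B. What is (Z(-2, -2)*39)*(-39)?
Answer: -15210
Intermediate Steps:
(Z(-2, -2)*39)*(-39) = (-5*(-2)*39)*(-39) = (10*39)*(-39) = 390*(-39) = -15210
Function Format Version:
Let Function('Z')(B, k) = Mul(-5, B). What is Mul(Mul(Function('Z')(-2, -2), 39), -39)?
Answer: -15210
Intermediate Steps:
Mul(Mul(Function('Z')(-2, -2), 39), -39) = Mul(Mul(Mul(-5, -2), 39), -39) = Mul(Mul(10, 39), -39) = Mul(390, -39) = -15210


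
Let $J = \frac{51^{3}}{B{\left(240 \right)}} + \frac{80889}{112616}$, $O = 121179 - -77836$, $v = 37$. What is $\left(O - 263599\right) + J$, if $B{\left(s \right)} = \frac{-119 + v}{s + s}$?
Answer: $- \frac{3883467548895}{4617256} \approx -8.4108 \cdot 10^{5}$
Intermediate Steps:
$B{\left(s \right)} = - \frac{41}{s}$ ($B{\left(s \right)} = \frac{-119 + 37}{s + s} = - \frac{82}{2 s} = - 82 \frac{1}{2 s} = - \frac{41}{s}$)
$O = 199015$ ($O = 121179 + 77836 = 199015$)
$J = - \frac{3585266687391}{4617256}$ ($J = \frac{51^{3}}{\left(-41\right) \frac{1}{240}} + \frac{80889}{112616} = \frac{132651}{\left(-41\right) \frac{1}{240}} + 80889 \cdot \frac{1}{112616} = \frac{132651}{- \frac{41}{240}} + \frac{80889}{112616} = 132651 \left(- \frac{240}{41}\right) + \frac{80889}{112616} = - \frac{31836240}{41} + \frac{80889}{112616} = - \frac{3585266687391}{4617256} \approx -7.7649 \cdot 10^{5}$)
$\left(O - 263599\right) + J = \left(199015 - 263599\right) - \frac{3585266687391}{4617256} = -64584 - \frac{3585266687391}{4617256} = - \frac{3883467548895}{4617256}$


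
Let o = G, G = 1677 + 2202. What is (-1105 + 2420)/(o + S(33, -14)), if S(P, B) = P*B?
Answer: 1315/3417 ≈ 0.38484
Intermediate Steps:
G = 3879
o = 3879
S(P, B) = B*P
(-1105 + 2420)/(o + S(33, -14)) = (-1105 + 2420)/(3879 - 14*33) = 1315/(3879 - 462) = 1315/3417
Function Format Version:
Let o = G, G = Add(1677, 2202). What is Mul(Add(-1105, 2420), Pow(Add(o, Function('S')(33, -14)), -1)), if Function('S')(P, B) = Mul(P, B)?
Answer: Rational(1315, 3417) ≈ 0.38484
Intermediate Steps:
G = 3879
o = 3879
Function('S')(P, B) = Mul(B, P)
Mul(Add(-1105, 2420), Pow(Add(o, Function('S')(33, -14)), -1)) = Mul(Add(-1105, 2420), Pow(Add(3879, Mul(-14, 33)), -1)) = Mul(1315, Pow(Add(3879, -462), -1)) = Mul(1315, Pow(3417, -1)) = Mul(1315, Rational(1, 3417)) = Rational(1315, 3417)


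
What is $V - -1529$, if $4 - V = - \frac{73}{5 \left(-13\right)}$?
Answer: $\frac{99572}{65} \approx 1531.9$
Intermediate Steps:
$V = \frac{187}{65}$ ($V = 4 - - \frac{73}{5 \left(-13\right)} = 4 - - \frac{73}{-65} = 4 - \left(-73\right) \left(- \frac{1}{65}\right) = 4 - \frac{73}{65} = \frac{187}{65} \approx 2.8769$)
$V - -1529 = \frac{187}{65} - -1529 = \frac{187}{65} + 1529 = \frac{99572}{65}$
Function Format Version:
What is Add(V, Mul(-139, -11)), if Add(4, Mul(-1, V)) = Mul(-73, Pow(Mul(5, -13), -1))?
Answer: Rational(99572, 65) ≈ 1531.9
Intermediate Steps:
V = Rational(187, 65) (V = Add(4, Mul(-1, Mul(-73, Pow(Mul(5, -13), -1)))) = Add(4, Mul(-1, Mul(-73, Pow(-65, -1)))) = Add(4, Mul(-1, Mul(-73, Rational(-1, 65)))) = Add(4, Mul(-1, Rational(73, 65))) = Add(4, Rational(-73, 65)) = Rational(187, 65) ≈ 2.8769)
Add(V, Mul(-139, -11)) = Add(Rational(187, 65), Mul(-139, -11)) = Add(Rational(187, 65), 1529) = Rational(99572, 65)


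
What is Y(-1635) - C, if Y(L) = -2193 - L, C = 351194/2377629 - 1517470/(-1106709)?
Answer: -490762091557138/877114470987 ≈ -559.52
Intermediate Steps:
C = 1332216746392/877114470987 (C = 351194*(1/2377629) - 1517470*(-1/1106709) = 351194/2377629 + 1517470/1106709 = 1332216746392/877114470987 ≈ 1.5189)
Y(-1635) - C = (-2193 - 1*(-1635)) - 1*1332216746392/877114470987 = (-2193 + 1635) - 1332216746392/877114470987 = -558 - 1332216746392/877114470987 = -490762091557138/877114470987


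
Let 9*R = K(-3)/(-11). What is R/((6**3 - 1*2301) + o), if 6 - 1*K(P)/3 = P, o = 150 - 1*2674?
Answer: 3/50699 ≈ 5.9173e-5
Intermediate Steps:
o = -2524 (o = 150 - 2674 = -2524)
K(P) = 18 - 3*P
R = -3/11 (R = ((18 - 3*(-3))/(-11))/9 = ((18 + 9)*(-1/11))/9 = (27*(-1/11))/9 = (1/9)*(-27/11) = -3/11 ≈ -0.27273)
R/((6**3 - 1*2301) + o) = -3/(11*((6**3 - 1*2301) - 2524)) = -3/(11*((216 - 2301) - 2524)) = -3/(11*(-2085 - 2524)) = -3/11/(-4609) = -3/11*(-1/4609) = 3/50699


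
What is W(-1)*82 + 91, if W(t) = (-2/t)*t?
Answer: -73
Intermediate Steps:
W(t) = -2
W(-1)*82 + 91 = -2*82 + 91 = -164 + 91 = -73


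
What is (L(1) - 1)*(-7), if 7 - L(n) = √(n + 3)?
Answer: -28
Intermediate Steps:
L(n) = 7 - √(3 + n) (L(n) = 7 - √(n + 3) = 7 - √(3 + n))
(L(1) - 1)*(-7) = ((7 - √(3 + 1)) - 1)*(-7) = ((7 - √4) - 1)*(-7) = ((7 - 1*2) - 1)*(-7) = ((7 - 2) - 1)*(-7) = (5 - 1)*(-7) = 4*(-7) = -28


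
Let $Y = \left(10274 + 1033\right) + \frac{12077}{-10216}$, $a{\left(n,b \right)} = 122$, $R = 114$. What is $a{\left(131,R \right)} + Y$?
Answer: $\frac{116746587}{10216} \approx 11428.0$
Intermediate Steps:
$Y = \frac{115500235}{10216}$ ($Y = 11307 + 12077 \left(- \frac{1}{10216}\right) = 11307 - \frac{12077}{10216} = \frac{115500235}{10216} \approx 11306.0$)
$a{\left(131,R \right)} + Y = 122 + \frac{115500235}{10216} = \frac{116746587}{10216}$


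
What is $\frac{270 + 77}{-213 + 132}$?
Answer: $- \frac{347}{81} \approx -4.284$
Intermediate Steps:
$\frac{270 + 77}{-213 + 132} = \frac{347}{-81} = 347 \left(- \frac{1}{81}\right) = - \frac{347}{81}$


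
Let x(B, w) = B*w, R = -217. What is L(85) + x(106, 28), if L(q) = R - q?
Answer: 2666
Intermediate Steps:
L(q) = -217 - q
L(85) + x(106, 28) = (-217 - 1*85) + 106*28 = (-217 - 85) + 2968 = -302 + 2968 = 2666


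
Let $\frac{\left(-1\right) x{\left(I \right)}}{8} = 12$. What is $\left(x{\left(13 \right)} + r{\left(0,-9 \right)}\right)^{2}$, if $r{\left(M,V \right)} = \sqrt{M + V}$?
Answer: $9207 - 576 i \approx 9207.0 - 576.0 i$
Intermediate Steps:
$x{\left(I \right)} = -96$ ($x{\left(I \right)} = \left(-8\right) 12 = -96$)
$\left(x{\left(13 \right)} + r{\left(0,-9 \right)}\right)^{2} = \left(-96 + \sqrt{0 - 9}\right)^{2} = \left(-96 + \sqrt{-9}\right)^{2} = \left(-96 + 3 i\right)^{2}$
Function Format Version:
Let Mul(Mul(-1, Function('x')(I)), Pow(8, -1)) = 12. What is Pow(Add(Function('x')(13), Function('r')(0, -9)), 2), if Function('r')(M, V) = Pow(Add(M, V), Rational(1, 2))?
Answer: Add(9207, Mul(-576, I)) ≈ Add(9207.0, Mul(-576.00, I))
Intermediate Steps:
Function('x')(I) = -96 (Function('x')(I) = Mul(-8, 12) = -96)
Pow(Add(Function('x')(13), Function('r')(0, -9)), 2) = Pow(Add(-96, Pow(Add(0, -9), Rational(1, 2))), 2) = Pow(Add(-96, Pow(-9, Rational(1, 2))), 2) = Pow(Add(-96, Mul(3, I)), 2)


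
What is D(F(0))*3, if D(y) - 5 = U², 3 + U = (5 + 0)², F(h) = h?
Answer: 1467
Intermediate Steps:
U = 22 (U = -3 + (5 + 0)² = -3 + 5² = -3 + 25 = 22)
D(y) = 489 (D(y) = 5 + 22² = 5 + 484 = 489)
D(F(0))*3 = 489*3 = 1467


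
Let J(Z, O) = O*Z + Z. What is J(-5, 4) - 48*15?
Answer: -745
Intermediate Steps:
J(Z, O) = Z + O*Z
J(-5, 4) - 48*15 = -5*(1 + 4) - 48*15 = -5*5 - 720 = -25 - 720 = -745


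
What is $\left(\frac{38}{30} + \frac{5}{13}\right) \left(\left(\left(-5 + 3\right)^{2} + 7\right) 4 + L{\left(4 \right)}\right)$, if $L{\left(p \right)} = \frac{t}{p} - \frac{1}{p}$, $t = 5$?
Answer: $\frac{966}{13} \approx 74.308$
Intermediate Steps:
$L{\left(p \right)} = \frac{4}{p}$ ($L{\left(p \right)} = \frac{5}{p} - \frac{1}{p} = \frac{4}{p}$)
$\left(\frac{38}{30} + \frac{5}{13}\right) \left(\left(\left(-5 + 3\right)^{2} + 7\right) 4 + L{\left(4 \right)}\right) = \left(\frac{38}{30} + \frac{5}{13}\right) \left(\left(\left(-5 + 3\right)^{2} + 7\right) 4 + \frac{4}{4}\right) = \left(38 \cdot \frac{1}{30} + 5 \cdot \frac{1}{13}\right) \left(\left(\left(-2\right)^{2} + 7\right) 4 + 4 \cdot \frac{1}{4}\right) = \left(\frac{19}{15} + \frac{5}{13}\right) \left(\left(4 + 7\right) 4 + 1\right) = \frac{322 \left(11 \cdot 4 + 1\right)}{195} = \frac{322 \left(44 + 1\right)}{195} = \frac{322}{195} \cdot 45 = \frac{966}{13}$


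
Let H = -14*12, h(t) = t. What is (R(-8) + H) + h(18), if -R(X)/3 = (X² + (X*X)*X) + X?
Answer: 1218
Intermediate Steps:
R(X) = -3*X - 3*X² - 3*X³ (R(X) = -3*((X² + (X*X)*X) + X) = -3*((X² + X²*X) + X) = -3*((X² + X³) + X) = -3*(X + X² + X³) = -3*X - 3*X² - 3*X³)
H = -168
(R(-8) + H) + h(18) = (-3*(-8)*(1 - 8 + (-8)²) - 168) + 18 = (-3*(-8)*(1 - 8 + 64) - 168) + 18 = (-3*(-8)*57 - 168) + 18 = (1368 - 168) + 18 = 1200 + 18 = 1218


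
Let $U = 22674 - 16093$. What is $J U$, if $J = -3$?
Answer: $-19743$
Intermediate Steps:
$U = 6581$
$J U = \left(-3\right) 6581 = -19743$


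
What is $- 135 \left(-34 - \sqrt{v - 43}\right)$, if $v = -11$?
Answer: $4590 + 405 i \sqrt{6} \approx 4590.0 + 992.04 i$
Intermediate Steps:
$- 135 \left(-34 - \sqrt{v - 43}\right) = - 135 \left(-34 - \sqrt{-11 - 43}\right) = - 135 \left(-34 - \sqrt{-54}\right) = - 135 \left(-34 - 3 i \sqrt{6}\right) = 4590 + 405 i \sqrt{6}$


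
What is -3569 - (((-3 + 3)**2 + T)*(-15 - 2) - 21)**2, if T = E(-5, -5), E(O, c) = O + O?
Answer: -25770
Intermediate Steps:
E(O, c) = 2*O
T = -10 (T = 2*(-5) = -10)
-3569 - (((-3 + 3)**2 + T)*(-15 - 2) - 21)**2 = -3569 - (((-3 + 3)**2 - 10)*(-15 - 2) - 21)**2 = -3569 - ((0**2 - 10)*(-17) - 21)**2 = -3569 - ((0 - 10)*(-17) - 21)**2 = -3569 - (-10*(-17) - 21)**2 = -3569 - (170 - 21)**2 = -3569 - 1*149**2 = -3569 - 1*22201 = -3569 - 22201 = -25770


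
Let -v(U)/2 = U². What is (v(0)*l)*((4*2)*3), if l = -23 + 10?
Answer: 0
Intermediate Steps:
v(U) = -2*U²
l = -13
(v(0)*l)*((4*2)*3) = (-2*0²*(-13))*((4*2)*3) = (-2*0*(-13))*(8*3) = (0*(-13))*24 = 0*24 = 0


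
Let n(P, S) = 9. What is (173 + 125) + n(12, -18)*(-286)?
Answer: -2276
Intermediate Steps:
(173 + 125) + n(12, -18)*(-286) = (173 + 125) + 9*(-286) = 298 - 2574 = -2276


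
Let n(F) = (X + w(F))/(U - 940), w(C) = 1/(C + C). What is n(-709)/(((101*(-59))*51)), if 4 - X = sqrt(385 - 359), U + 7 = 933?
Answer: 5671/6033201468 - sqrt(26)/4254726 ≈ -2.5847e-7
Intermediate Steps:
U = 926 (U = -7 + 933 = 926)
X = 4 - sqrt(26) (X = 4 - sqrt(385 - 359) = 4 - sqrt(26) ≈ -1.0990)
w(C) = 1/(2*C)
n(F) = -2/7 - 1/(28*F) + sqrt(26)/14 (n(F) = ((4 - sqrt(26)) + 1/(2*F))/(926 - 940) = (4 + 1/(2*F) - sqrt(26))/(-14) = (4 + 1/(2*F) - sqrt(26))*(-1/14) = -2/7 - 1/(28*F) + sqrt(26)/14)
n(-709)/(((101*(-59))*51)) = (-2/7 - 1/28/(-709) + sqrt(26)/14)/(((101*(-59))*51)) = (-2/7 - 1/28*(-1/709) + sqrt(26)/14)/((-5959*51)) = (-2/7 + 1/19852 + sqrt(26)/14)/(-303909) = (-5671/19852 + sqrt(26)/14)*(-1/303909) = 5671/6033201468 - sqrt(26)/4254726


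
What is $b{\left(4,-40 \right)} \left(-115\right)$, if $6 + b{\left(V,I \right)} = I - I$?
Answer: $690$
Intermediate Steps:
$b{\left(V,I \right)} = -6$ ($b{\left(V,I \right)} = -6 + \left(I - I\right) = -6 + 0 = -6$)
$b{\left(4,-40 \right)} \left(-115\right) = \left(-6\right) \left(-115\right) = 690$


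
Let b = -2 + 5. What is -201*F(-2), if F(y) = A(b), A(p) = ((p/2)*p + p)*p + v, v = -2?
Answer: -8241/2 ≈ -4120.5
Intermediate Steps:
b = 3
A(p) = -2 + p*(p + p²/2) (A(p) = ((p/2)*p + p)*p - 2 = (p²/2 + p)*p - 2 = (p + p²/2)*p - 2 = p*(p + p²/2) - 2 = -2 + p*(p + p²/2))
F(y) = 41/2 (F(y) = -2 + 3² + (½)*3³ = -2 + 9 + (½)*27 = -2 + 9 + 27/2 = 41/2)
-201*F(-2) = -201*41/2 = -8241/2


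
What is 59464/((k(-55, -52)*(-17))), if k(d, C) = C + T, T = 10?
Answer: 29732/357 ≈ 83.283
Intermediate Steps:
k(d, C) = 10 + C (k(d, C) = C + 10 = 10 + C)
59464/((k(-55, -52)*(-17))) = 59464/(((10 - 52)*(-17))) = 59464/((-42*(-17))) = 59464/714 = 59464*(1/714) = 29732/357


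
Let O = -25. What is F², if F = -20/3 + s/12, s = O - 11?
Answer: 841/9 ≈ 93.444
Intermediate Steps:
s = -36 (s = -25 - 11 = -36)
F = -29/3 (F = -20/3 - 36/12 = -20*⅓ - 36*1/12 = -20/3 - 3 = -29/3 ≈ -9.6667)
F² = (-29/3)² = 841/9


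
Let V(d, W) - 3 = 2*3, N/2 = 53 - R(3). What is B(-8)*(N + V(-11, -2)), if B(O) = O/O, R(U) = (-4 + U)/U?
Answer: 347/3 ≈ 115.67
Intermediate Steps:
R(U) = (-4 + U)/U
B(O) = 1
N = 320/3 (N = 2*(53 - (-4 + 3)/3) = 2*(53 - (-1)/3) = 2*(53 - 1*(-1/3)) = 2*(53 + 1/3) = 2*(160/3) = 320/3 ≈ 106.67)
V(d, W) = 9 (V(d, W) = 3 + 2*3 = 3 + 6 = 9)
B(-8)*(N + V(-11, -2)) = 1*(320/3 + 9) = 1*(347/3) = 347/3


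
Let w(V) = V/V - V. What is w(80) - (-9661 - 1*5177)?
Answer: 14759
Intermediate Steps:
w(V) = 1 - V
w(80) - (-9661 - 1*5177) = (1 - 1*80) - (-9661 - 1*5177) = (1 - 80) - (-9661 - 5177) = -79 - 1*(-14838) = -79 + 14838 = 14759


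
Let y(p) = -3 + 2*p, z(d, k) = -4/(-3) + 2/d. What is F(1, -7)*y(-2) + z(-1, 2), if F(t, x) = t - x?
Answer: -170/3 ≈ -56.667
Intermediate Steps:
z(d, k) = 4/3 + 2/d (z(d, k) = -4*(-⅓) + 2/d = 4/3 + 2/d)
F(1, -7)*y(-2) + z(-1, 2) = (1 - 1*(-7))*(-3 + 2*(-2)) + (4/3 + 2/(-1)) = (1 + 7)*(-3 - 4) + (4/3 + 2*(-1)) = 8*(-7) + (4/3 - 2) = -56 - ⅔ = -170/3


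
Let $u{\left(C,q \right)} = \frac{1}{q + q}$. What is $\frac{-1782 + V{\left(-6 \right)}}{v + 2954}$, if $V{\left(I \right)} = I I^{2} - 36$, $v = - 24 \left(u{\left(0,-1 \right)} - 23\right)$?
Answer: $- \frac{1017}{1759} \approx -0.57817$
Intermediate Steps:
$u{\left(C,q \right)} = \frac{1}{2 q}$
$v = 564$ ($v = - 24 \left(\frac{1}{2 \left(-1\right)} - 23\right) = - 24 \left(\frac{1}{2} \left(-1\right) - 23\right) = - 24 \left(- \frac{1}{2} - 23\right) = \left(-24\right) \left(- \frac{47}{2}\right) = 564$)
$V{\left(I \right)} = -36 + I^{3}$ ($V{\left(I \right)} = I^{3} - 36 = -36 + I^{3}$)
$\frac{-1782 + V{\left(-6 \right)}}{v + 2954} = \frac{-1782 + \left(-36 + \left(-6\right)^{3}\right)}{564 + 2954} = \frac{-1782 - 252}{3518} = \left(-1782 - 252\right) \frac{1}{3518} = \left(-2034\right) \frac{1}{3518} = - \frac{1017}{1759}$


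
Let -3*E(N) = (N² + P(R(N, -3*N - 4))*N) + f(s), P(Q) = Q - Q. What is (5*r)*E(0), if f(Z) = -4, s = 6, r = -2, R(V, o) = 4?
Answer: -40/3 ≈ -13.333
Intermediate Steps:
P(Q) = 0
E(N) = 4/3 - N²/3 (E(N) = -((N² + 0*N) - 4)/3 = -((N² + 0) - 4)/3 = -(N² - 4)/3 = -(-4 + N²)/3 = 4/3 - N²/3)
(5*r)*E(0) = (5*(-2))*(4/3 - ⅓*0²) = -10*(4/3 - ⅓*0) = -10*(4/3 + 0) = -10*4/3 = -40/3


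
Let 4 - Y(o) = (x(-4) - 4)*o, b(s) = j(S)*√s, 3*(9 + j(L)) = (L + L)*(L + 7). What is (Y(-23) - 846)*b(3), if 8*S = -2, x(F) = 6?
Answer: 16119*√3/2 ≈ 13959.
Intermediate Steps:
S = -¼ (S = (⅛)*(-2) = -¼ ≈ -0.25000)
j(L) = -9 + 2*L*(7 + L)/3 (j(L) = -9 + ((L + L)*(L + 7))/3 = -9 + ((2*L)*(7 + L))/3 = -9 + (2*L*(7 + L))/3 = -9 + 2*L*(7 + L)/3)
b(s) = -81*√s/8 (b(s) = (-9 + 2*(-¼)²/3 + (14/3)*(-¼))*√s = (-9 + (⅔)*(1/16) - 7/6)*√s = (-9 + 1/24 - 7/6)*√s = -81*√s/8)
Y(o) = 4 - 2*o (Y(o) = 4 - (6 - 4)*o = 4 - 2*o)
(Y(-23) - 846)*b(3) = ((4 - 2*(-23)) - 846)*(-81*√3/8) = ((4 + 46) - 846)*(-81*√3/8) = (50 - 846)*(-81*√3/8) = -(-16119)*√3/2 = 16119*√3/2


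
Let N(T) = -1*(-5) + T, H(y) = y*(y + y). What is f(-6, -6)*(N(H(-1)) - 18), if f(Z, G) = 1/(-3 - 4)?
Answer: 11/7 ≈ 1.5714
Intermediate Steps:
H(y) = 2*y**2 (H(y) = y*(2*y) = 2*y**2)
f(Z, G) = -1/7 (f(Z, G) = 1/(-7) = -1/7)
N(T) = 5 + T
f(-6, -6)*(N(H(-1)) - 18) = -((5 + 2*(-1)**2) - 18)/7 = -((5 + 2*1) - 18)/7 = -((5 + 2) - 18)/7 = -(7 - 18)/7 = -1/7*(-11) = 11/7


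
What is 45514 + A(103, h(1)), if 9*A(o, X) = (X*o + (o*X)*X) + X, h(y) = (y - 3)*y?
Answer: 136610/3 ≈ 45537.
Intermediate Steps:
h(y) = y*(-3 + y) (h(y) = (-3 + y)*y = y*(-3 + y))
A(o, X) = X/9 + X*o/9 + o*X²/9 (A(o, X) = ((X*o + (o*X)*X) + X)/9 = ((X*o + (X*o)*X) + X)/9 = ((X*o + o*X²) + X)/9 = (X + X*o + o*X²)/9 = X/9 + X*o/9 + o*X²/9)
45514 + A(103, h(1)) = 45514 + (1*(-3 + 1))*(1 + 103 + (1*(-3 + 1))*103)/9 = 45514 + (1*(-2))*(1 + 103 + (1*(-2))*103)/9 = 45514 + (⅑)*(-2)*(1 + 103 - 2*103) = 45514 + (⅑)*(-2)*(1 + 103 - 206) = 45514 + (⅑)*(-2)*(-102) = 45514 + 68/3 = 136610/3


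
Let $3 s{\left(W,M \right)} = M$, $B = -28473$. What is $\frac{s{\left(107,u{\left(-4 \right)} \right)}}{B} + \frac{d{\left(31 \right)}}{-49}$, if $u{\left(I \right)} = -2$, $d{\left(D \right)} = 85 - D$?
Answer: $- \frac{4612528}{4185531} \approx -1.102$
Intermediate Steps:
$s{\left(W,M \right)} = \frac{M}{3}$
$\frac{s{\left(107,u{\left(-4 \right)} \right)}}{B} + \frac{d{\left(31 \right)}}{-49} = \frac{\frac{1}{3} \left(-2\right)}{-28473} + \frac{85 - 31}{-49} = \left(- \frac{2}{3}\right) \left(- \frac{1}{28473}\right) + \left(85 - 31\right) \left(- \frac{1}{49}\right) = \frac{2}{85419} + 54 \left(- \frac{1}{49}\right) = \frac{2}{85419} - \frac{54}{49} = - \frac{4612528}{4185531}$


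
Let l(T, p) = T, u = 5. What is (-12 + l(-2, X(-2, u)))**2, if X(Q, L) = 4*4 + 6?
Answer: 196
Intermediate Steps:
X(Q, L) = 22 (X(Q, L) = 16 + 6 = 22)
(-12 + l(-2, X(-2, u)))**2 = (-12 - 2)**2 = (-14)**2 = 196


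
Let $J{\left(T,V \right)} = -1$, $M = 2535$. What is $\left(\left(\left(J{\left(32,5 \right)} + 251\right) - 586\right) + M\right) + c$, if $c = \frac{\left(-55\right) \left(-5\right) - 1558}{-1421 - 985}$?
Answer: $\frac{5292077}{2406} \approx 2199.5$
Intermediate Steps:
$c = \frac{1283}{2406}$ ($c = \frac{275 - 1558}{-2406} = \left(-1283\right) \left(- \frac{1}{2406}\right) = \frac{1283}{2406} \approx 0.53325$)
$\left(\left(\left(J{\left(32,5 \right)} + 251\right) - 586\right) + M\right) + c = \left(\left(\left(-1 + 251\right) - 586\right) + 2535\right) + \frac{1283}{2406} = \left(\left(250 - 586\right) + 2535\right) + \frac{1283}{2406} = \left(-336 + 2535\right) + \frac{1283}{2406} = 2199 + \frac{1283}{2406} = \frac{5292077}{2406}$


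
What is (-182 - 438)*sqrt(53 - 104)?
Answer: -620*I*sqrt(51) ≈ -4427.7*I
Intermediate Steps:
(-182 - 438)*sqrt(53 - 104) = -620*I*sqrt(51)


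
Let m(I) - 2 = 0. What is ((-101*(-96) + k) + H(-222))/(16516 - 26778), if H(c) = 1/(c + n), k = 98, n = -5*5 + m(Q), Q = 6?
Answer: -2399529/2514190 ≈ -0.95439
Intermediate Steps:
m(I) = 2 (m(I) = 2 + 0 = 2)
n = -23 (n = -5*5 + 2 = -25 + 2 = -23)
H(c) = 1/(-23 + c) (H(c) = 1/(c - 23) = 1/(-23 + c))
((-101*(-96) + k) + H(-222))/(16516 - 26778) = ((-101*(-96) + 98) + 1/(-23 - 222))/(16516 - 26778) = ((9696 + 98) + 1/(-245))/(-10262) = (9794 - 1/245)*(-1/10262) = (2399529/245)*(-1/10262) = -2399529/2514190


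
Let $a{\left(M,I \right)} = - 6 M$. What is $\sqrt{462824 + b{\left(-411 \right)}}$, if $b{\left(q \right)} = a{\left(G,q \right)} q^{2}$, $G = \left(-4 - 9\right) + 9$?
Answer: $8 \sqrt{70577} \approx 2125.3$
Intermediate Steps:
$G = -4$ ($G = -13 + 9 = -4$)
$b{\left(q \right)} = 24 q^{2}$ ($b{\left(q \right)} = \left(-6\right) \left(-4\right) q^{2} = 24 q^{2}$)
$\sqrt{462824 + b{\left(-411 \right)}} = \sqrt{462824 + 24 \left(-411\right)^{2}} = \sqrt{462824 + 24 \cdot 168921} = \sqrt{462824 + 4054104} = \sqrt{4516928} = 8 \sqrt{70577}$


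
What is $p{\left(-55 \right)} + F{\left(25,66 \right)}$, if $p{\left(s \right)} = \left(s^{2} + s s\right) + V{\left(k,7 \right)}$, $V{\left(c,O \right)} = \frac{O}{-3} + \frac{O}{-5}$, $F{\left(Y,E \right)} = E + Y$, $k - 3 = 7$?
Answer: $\frac{92059}{15} \approx 6137.3$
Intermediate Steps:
$k = 10$ ($k = 3 + 7 = 10$)
$V{\left(c,O \right)} = - \frac{8 O}{15}$ ($V{\left(c,O \right)} = O \left(- \frac{1}{3}\right) + O \left(- \frac{1}{5}\right) = - \frac{O}{3} - \frac{O}{5} = - \frac{8 O}{15}$)
$p{\left(s \right)} = - \frac{56}{15} + 2 s^{2}$ ($p{\left(s \right)} = \left(s^{2} + s s\right) - \frac{56}{15} = \left(s^{2} + s^{2}\right) - \frac{56}{15} = 2 s^{2} - \frac{56}{15} = - \frac{56}{15} + 2 s^{2}$)
$p{\left(-55 \right)} + F{\left(25,66 \right)} = \left(- \frac{56}{15} + 2 \left(-55\right)^{2}\right) + \left(66 + 25\right) = \left(- \frac{56}{15} + 2 \cdot 3025\right) + 91 = \left(- \frac{56}{15} + 6050\right) + 91 = \frac{90694}{15} + 91 = \frac{92059}{15}$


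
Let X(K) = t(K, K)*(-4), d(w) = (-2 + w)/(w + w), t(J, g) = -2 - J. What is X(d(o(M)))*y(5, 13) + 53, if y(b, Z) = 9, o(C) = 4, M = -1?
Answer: 134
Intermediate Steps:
d(w) = (-2 + w)/(2*w) (d(w) = (-2 + w)/((2*w)) = (-2 + w)*(1/(2*w)) = (-2 + w)/(2*w))
X(K) = 8 + 4*K (X(K) = (-2 - K)*(-4) = 8 + 4*K)
X(d(o(M)))*y(5, 13) + 53 = (8 + 4*((½)*(-2 + 4)/4))*9 + 53 = (8 + 4*((½)*(¼)*2))*9 + 53 = (8 + 4*(¼))*9 + 53 = (8 + 1)*9 + 53 = 9*9 + 53 = 81 + 53 = 134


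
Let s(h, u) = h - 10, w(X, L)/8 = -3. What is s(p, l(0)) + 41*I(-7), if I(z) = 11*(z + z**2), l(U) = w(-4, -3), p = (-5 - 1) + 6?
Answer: 18932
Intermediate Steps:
p = 0 (p = -6 + 6 = 0)
w(X, L) = -24 (w(X, L) = 8*(-3) = -24)
l(U) = -24
s(h, u) = -10 + h
I(z) = 11*z + 11*z**2
s(p, l(0)) + 41*I(-7) = (-10 + 0) + 41*(11*(-7)*(1 - 7)) = -10 + 41*(11*(-7)*(-6)) = -10 + 41*462 = -10 + 18942 = 18932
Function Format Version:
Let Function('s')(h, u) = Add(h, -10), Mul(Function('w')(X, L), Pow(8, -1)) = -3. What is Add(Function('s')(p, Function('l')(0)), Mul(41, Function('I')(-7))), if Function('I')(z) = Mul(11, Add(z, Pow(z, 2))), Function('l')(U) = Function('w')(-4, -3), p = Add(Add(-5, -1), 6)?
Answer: 18932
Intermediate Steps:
p = 0 (p = Add(-6, 6) = 0)
Function('w')(X, L) = -24 (Function('w')(X, L) = Mul(8, -3) = -24)
Function('l')(U) = -24
Function('s')(h, u) = Add(-10, h)
Function('I')(z) = Add(Mul(11, z), Mul(11, Pow(z, 2)))
Add(Function('s')(p, Function('l')(0)), Mul(41, Function('I')(-7))) = Add(Add(-10, 0), Mul(41, Mul(11, -7, Add(1, -7)))) = Add(-10, Mul(41, Mul(11, -7, -6))) = Add(-10, Mul(41, 462)) = Add(-10, 18942) = 18932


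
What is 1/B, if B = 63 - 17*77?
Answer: -1/1246 ≈ -0.00080257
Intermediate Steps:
B = -1246 (B = 63 - 1309 = -1246)
1/B = 1/(-1246) = -1/1246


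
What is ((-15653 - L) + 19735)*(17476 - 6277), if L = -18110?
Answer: 248528208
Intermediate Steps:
((-15653 - L) + 19735)*(17476 - 6277) = ((-15653 - 1*(-18110)) + 19735)*(17476 - 6277) = ((-15653 + 18110) + 19735)*11199 = (2457 + 19735)*11199 = 22192*11199 = 248528208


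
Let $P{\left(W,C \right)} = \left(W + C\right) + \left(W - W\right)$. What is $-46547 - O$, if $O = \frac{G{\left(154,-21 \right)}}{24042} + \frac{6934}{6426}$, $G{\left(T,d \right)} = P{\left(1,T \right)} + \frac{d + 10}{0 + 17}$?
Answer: $- \frac{599282907502}{12874491} \approx -46548.0$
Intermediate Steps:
$P{\left(W,C \right)} = C + W$ ($P{\left(W,C \right)} = \left(C + W\right) + 0 = C + W$)
$G{\left(T,d \right)} = \frac{27}{17} + T + \frac{d}{17}$ ($G{\left(T,d \right)} = \left(T + 1\right) + \frac{d + 10}{0 + 17} = \left(1 + T\right) + \frac{10 + d}{17} = \left(1 + T\right) + \left(10 + d\right) \frac{1}{17} = \left(1 + T\right) + \left(\frac{10}{17} + \frac{d}{17}\right) = \frac{27}{17} + T + \frac{d}{17}$)
$O = \frac{13974925}{12874491}$ ($O = \frac{\frac{27}{17} + 154 + \frac{1}{17} \left(-21\right)}{24042} + \frac{6934}{6426} = \left(\frac{27}{17} + 154 - \frac{21}{17}\right) \frac{1}{24042} + 6934 \cdot \frac{1}{6426} = \frac{2624}{17} \cdot \frac{1}{24042} + \frac{3467}{3213} = \frac{1312}{204357} + \frac{3467}{3213} = \frac{13974925}{12874491} \approx 1.0855$)
$-46547 - O = -46547 - \frac{13974925}{12874491} = - \frac{599282907502}{12874491}$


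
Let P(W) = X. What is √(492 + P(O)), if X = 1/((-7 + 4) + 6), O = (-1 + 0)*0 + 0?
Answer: √4431/3 ≈ 22.189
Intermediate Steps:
O = 0 (O = -1*0 + 0 = 0 + 0 = 0)
X = ⅓ (X = 1/(-3 + 6) = 1/3 = ⅓ ≈ 0.33333)
P(W) = ⅓
√(492 + P(O)) = √(492 + ⅓) = √(1477/3) = √4431/3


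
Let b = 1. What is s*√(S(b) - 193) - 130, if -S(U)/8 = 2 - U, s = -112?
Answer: -130 - 112*I*√201 ≈ -130.0 - 1587.9*I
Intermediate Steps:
S(U) = -16 + 8*U (S(U) = -8*(2 - U) = -16 + 8*U)
s*√(S(b) - 193) - 130 = -112*√((-16 + 8*1) - 193) - 130 = -112*√((-16 + 8) - 193) - 130 = -112*√(-8 - 193) - 130 = -112*I*√201 - 130 = -130 - 112*I*√201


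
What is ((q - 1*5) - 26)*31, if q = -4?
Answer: -1085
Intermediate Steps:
((q - 1*5) - 26)*31 = ((-4 - 1*5) - 26)*31 = ((-4 - 5) - 26)*31 = (-9 - 26)*31 = -35*31 = -1085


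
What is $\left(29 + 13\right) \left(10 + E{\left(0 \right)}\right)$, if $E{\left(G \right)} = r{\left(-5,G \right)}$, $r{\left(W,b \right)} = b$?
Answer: $420$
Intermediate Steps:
$E{\left(G \right)} = G$
$\left(29 + 13\right) \left(10 + E{\left(0 \right)}\right) = \left(29 + 13\right) \left(10 + 0\right) = 42 \cdot 10 = 420$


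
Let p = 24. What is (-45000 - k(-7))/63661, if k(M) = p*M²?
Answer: -3552/4897 ≈ -0.72534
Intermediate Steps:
k(M) = 24*M²
(-45000 - k(-7))/63661 = (-45000 - 24*(-7)²)/63661 = (-45000 - 24*49)*(1/63661) = (-45000 - 1*1176)*(1/63661) = (-45000 - 1176)*(1/63661) = -46176*1/63661 = -3552/4897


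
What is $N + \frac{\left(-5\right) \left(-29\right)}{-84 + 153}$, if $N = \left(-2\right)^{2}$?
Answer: $\frac{421}{69} \approx 6.1014$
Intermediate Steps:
$N = 4$
$N + \frac{\left(-5\right) \left(-29\right)}{-84 + 153} = 4 + \frac{\left(-5\right) \left(-29\right)}{-84 + 153} = 4 + \frac{145}{69} = \frac{421}{69}$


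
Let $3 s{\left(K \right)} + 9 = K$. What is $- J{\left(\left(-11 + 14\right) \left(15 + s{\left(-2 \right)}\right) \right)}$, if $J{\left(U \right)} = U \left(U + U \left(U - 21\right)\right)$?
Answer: $-16184$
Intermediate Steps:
$s{\left(K \right)} = -3 + \frac{K}{3}$
$J{\left(U \right)} = U \left(U + U \left(-21 + U\right)\right)$
$- J{\left(\left(-11 + 14\right) \left(15 + s{\left(-2 \right)}\right) \right)} = - \left(\left(-11 + 14\right) \left(15 + \left(-3 + \frac{1}{3} \left(-2\right)\right)\right)\right)^{2} \left(-20 + \left(-11 + 14\right) \left(15 + \left(-3 + \frac{1}{3} \left(-2\right)\right)\right)\right) = - \left(3 \left(15 - \frac{11}{3}\right)\right)^{2} \left(-20 + 3 \left(15 - \frac{11}{3}\right)\right) = - \left(3 \cdot \frac{34}{3}\right)^{2} \left(-20 + 3 \cdot \frac{34}{3}\right) = - 34^{2} \left(-20 + 34\right) = - 1156 \cdot 14 = \left(-1\right) 16184 = -16184$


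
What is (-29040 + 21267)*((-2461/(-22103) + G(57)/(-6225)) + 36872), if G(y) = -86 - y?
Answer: -571516052981518/1994075 ≈ -2.8661e+8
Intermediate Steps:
(-29040 + 21267)*((-2461/(-22103) + G(57)/(-6225)) + 36872) = (-29040 + 21267)*((-2461/(-22103) + (-86 - 1*57)/(-6225)) + 36872) = -7773*((-2461*(-1/22103) + (-86 - 57)*(-1/6225)) + 36872) = -7773*((107/961 - 143*(-1/6225)) + 36872) = -7773*((107/961 + 143/6225) + 36872) = -7773*(803498/5982225 + 36872) = -7773*220577403698/5982225 = -571516052981518/1994075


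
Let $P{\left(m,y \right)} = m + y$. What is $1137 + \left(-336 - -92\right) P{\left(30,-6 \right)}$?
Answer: $-4719$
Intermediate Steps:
$1137 + \left(-336 - -92\right) P{\left(30,-6 \right)} = 1137 + \left(-336 - -92\right) \left(30 - 6\right) = 1137 + \left(-336 + 92\right) 24 = 1137 - 5856 = -4719$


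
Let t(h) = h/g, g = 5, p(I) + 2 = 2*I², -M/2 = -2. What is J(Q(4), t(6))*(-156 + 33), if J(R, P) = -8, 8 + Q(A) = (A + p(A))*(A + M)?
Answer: 984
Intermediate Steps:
M = 4 (M = -2*(-2) = 4)
p(I) = -2 + 2*I²
Q(A) = -8 + (4 + A)*(-2 + A + 2*A²) (Q(A) = -8 + (A + (-2 + 2*A²))*(A + 4) = -8 + (-2 + A + 2*A²)*(4 + A) = -8 + (4 + A)*(-2 + A + 2*A²))
t(h) = h/5
J(Q(4), t(6))*(-156 + 33) = -8*(-156 + 33) = -8*(-123) = 984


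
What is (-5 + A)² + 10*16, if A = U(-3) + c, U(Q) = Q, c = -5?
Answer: 329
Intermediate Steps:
A = -8 (A = -3 - 5 = -8)
(-5 + A)² + 10*16 = (-5 - 8)² + 10*16 = (-13)² + 160 = 169 + 160 = 329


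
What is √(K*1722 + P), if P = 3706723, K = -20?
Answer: √3672283 ≈ 1916.3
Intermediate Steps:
√(K*1722 + P) = √(-20*1722 + 3706723) = √(-34440 + 3706723) = √3672283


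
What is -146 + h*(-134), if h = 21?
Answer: -2960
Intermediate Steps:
-146 + h*(-134) = -146 + 21*(-134) = -146 - 2814 = -2960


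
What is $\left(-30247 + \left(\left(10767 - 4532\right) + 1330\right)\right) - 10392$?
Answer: $-33074$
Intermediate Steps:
$\left(-30247 + \left(\left(10767 - 4532\right) + 1330\right)\right) - 10392 = \left(-30247 + \left(6235 + 1330\right)\right) - 10392 = \left(-30247 + 7565\right) - 10392 = -22682 - 10392 = -33074$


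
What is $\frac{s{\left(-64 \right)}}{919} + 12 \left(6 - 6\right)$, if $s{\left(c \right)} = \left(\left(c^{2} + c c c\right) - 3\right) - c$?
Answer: $- \frac{257987}{919} \approx -280.73$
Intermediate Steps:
$s{\left(c \right)} = -3 + c^{2} + c^{3} - c$ ($s{\left(c \right)} = \left(\left(c^{2} + c^{2} c\right) - 3\right) - c = \left(\left(c^{2} + c^{3}\right) - 3\right) - c = \left(-3 + c^{2} + c^{3}\right) - c = -3 + c^{2} + c^{3} - c$)
$\frac{s{\left(-64 \right)}}{919} + 12 \left(6 - 6\right) = \frac{-3 + \left(-64\right)^{2} + \left(-64\right)^{3} - -64}{919} + 12 \left(6 - 6\right) = \left(-3 + 4096 - 262144 + 64\right) \frac{1}{919} + 12 \cdot 0 = \left(-257987\right) \frac{1}{919} + 0 = - \frac{257987}{919} + 0 = - \frac{257987}{919}$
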